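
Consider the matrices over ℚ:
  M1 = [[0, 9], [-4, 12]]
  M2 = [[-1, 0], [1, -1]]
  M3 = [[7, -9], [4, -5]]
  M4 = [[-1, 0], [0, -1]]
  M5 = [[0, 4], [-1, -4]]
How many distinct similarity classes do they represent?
Characteristic polynomials: χ_{M1} = (x - 6)^2, χ_{M2} = (x + 1)^2, χ_{M3} = (x - 1)^2, χ_{M4} = (x + 1)^2, χ_{M5} = (x + 2)^2.

{M1}: invariant factors (x - 6)^2.

{M2}: invariant factors (x + 1)^2.

{M3}: invariant factors (x - 1)^2.

{M4}: invariant factors x + 1, x + 1.

{M5}: invariant factors (x + 2)^2.

Matrices are similar if and only if their invariant-factor lists agree; the partition into similarity classes is {M1}, {M2}, {M3}, {M4}, {M5}.

5 classes: {M1}, {M2}, {M3}, {M4}, {M5}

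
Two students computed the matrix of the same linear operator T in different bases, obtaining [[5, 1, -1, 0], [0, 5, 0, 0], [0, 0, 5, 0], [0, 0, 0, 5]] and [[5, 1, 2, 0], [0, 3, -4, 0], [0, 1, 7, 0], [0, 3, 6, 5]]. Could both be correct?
Yes.

Two matrices over a field are similar if and only if they have the same invariant factors.

Both A and B have characteristic polynomial (x - 5)^4 and minimal polynomial (x - 5)^2. Computing further, both have invariant factors x - 5, x - 5, (x - 5)^2. Hence A and B are similar.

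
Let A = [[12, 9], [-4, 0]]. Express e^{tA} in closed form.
A has Jordan form J = [[6, 1], [0, 6]] with A = PJP^{-1}, so e^{tA} = P e^{tJ} P^{-1}.

For a Jordan block J_k(λ), e^{tJ_k(λ)} = e^{λt} · (I + tN + t^2 N^2/2! + ... + t^{k-1} N^{k-1}/(k-1)!) where N is the nilpotent superdiagonal part.

Assembling the blocks and conjugating back gives the entries of e^{tA} as shown above.

e^{tA} = [[(6*t + 1)*e^{6*t}, 9*t*e^{6*t}], [-4*t*e^{6*t}, (1 - 6*t)*e^{6*t}]]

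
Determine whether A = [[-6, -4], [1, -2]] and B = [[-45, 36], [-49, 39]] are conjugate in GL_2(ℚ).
No.

trace(A) = -8 but trace(B) = -6. The trace is a similarity invariant, so A and B are not similar.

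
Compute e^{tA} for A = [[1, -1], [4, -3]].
A has Jordan form J = [[-1, 1], [0, -1]] with A = PJP^{-1}, so e^{tA} = P e^{tJ} P^{-1}.

For a Jordan block J_k(λ), e^{tJ_k(λ)} = e^{λt} · (I + tN + t^2 N^2/2! + ... + t^{k-1} N^{k-1}/(k-1)!) where N is the nilpotent superdiagonal part.

Assembling the blocks and conjugating back gives the entries of e^{tA} as shown above.

e^{tA} = [[(2*t + 1)*e^{-t}, -t*e^{-t}], [4*t*e^{-t}, (1 - 2*t)*e^{-t}]]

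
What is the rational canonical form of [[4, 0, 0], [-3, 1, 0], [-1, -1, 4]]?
The invariant factors of A (the non-unit diagonal entries of the Smith normal form of xI - A over ℚ[x]) are x - 4, (x - 4)(x - 1), each dividing the next. The characteristic polynomial is their product, (x - 4)^2(x - 1).

The rational canonical form is the block-diagonal matrix of companion matrices C(f_i):
R = [[4, 0, 0], [0, 0, -4], [0, 1, 5]].

R = [[4, 0, 0], [0, 0, -4], [0, 1, 5]]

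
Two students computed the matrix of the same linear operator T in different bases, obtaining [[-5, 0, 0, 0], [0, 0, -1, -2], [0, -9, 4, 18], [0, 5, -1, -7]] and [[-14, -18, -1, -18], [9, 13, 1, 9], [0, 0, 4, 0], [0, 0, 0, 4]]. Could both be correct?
trace(A) = -8 but trace(B) = 7. The trace is a similarity invariant, so A and B are not similar.

No.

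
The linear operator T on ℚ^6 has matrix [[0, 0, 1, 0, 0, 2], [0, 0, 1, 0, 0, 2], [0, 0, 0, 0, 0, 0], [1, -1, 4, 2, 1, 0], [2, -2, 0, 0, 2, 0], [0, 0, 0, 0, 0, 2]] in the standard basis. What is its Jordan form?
The characteristic polynomial is det(xI - A) = x^3(x - 2)^3, so the eigenvalues are 0 (algebraic multiplicity 3), 2 (algebraic multiplicity 3).

For λ = 0: rank(A) = 4, rank(A^2) = 3. The eigenspace has dimension 6 - 4 = 2, so there are 2 Jordan blocks; the rank sequence gives block sizes [2, 1].

For λ = 2: rank(A - 2I) = 4, rank((A - 2I)^2) = 3. The eigenspace has dimension 6 - 4 = 2, so there are 2 Jordan blocks; the rank sequence gives block sizes [2, 1].

Assembling the blocks gives the Jordan form J above.

J = [[0, 1, 0, 0, 0, 0], [0, 0, 0, 0, 0, 0], [0, 0, 0, 0, 0, 0], [0, 0, 0, 2, 1, 0], [0, 0, 0, 0, 2, 0], [0, 0, 0, 0, 0, 2]]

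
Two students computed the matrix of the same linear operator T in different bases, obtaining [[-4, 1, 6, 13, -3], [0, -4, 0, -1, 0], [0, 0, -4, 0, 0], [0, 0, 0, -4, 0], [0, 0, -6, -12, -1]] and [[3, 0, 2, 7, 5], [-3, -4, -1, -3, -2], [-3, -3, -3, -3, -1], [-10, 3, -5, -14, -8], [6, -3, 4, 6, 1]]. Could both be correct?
Yes.

Two matrices over a field are similar if and only if they have the same invariant factors.

Both A and B have characteristic polynomial (x + 1)(x + 4)^4 and minimal polynomial (x + 1)(x + 4)^3. Computing further, both have invariant factors x + 4, (x + 1)(x + 4)^3. Hence A and B are similar.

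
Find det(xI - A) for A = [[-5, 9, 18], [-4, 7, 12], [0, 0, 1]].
xI - A = [[x + 5, -9, -18], [4, x - 7, -12], [0, 0, x - 1]].

Expanding det(xI - A) along the first row:
det(xI - A) = + (x + 5)·det([[x - 7, -12], [0, x - 1]]) - (-9)·det([[4, -12], [0, x - 1]]) + (-18)·det([[4, x - 7], [0, 0]]).

Evaluating gives χ_A(x) = x^3 - 3x^2 + 3x - 1 = (x - 1)^3.

χ_A(x) = (x - 1)^3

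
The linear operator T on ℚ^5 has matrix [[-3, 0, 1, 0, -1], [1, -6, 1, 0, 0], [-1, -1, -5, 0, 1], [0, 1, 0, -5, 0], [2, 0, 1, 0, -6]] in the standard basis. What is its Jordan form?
J = [[-5, 1, 0, 0, 0], [0, -5, 1, 0, 0], [0, 0, -5, 0, 0], [0, 0, 0, -5, 1], [0, 0, 0, 0, -5]]

The characteristic polynomial is det(xI - A) = (x + 5)^5, so the eigenvalues are -5 (algebraic multiplicity 5).

For λ = -5: rank(A + 5I) = 3, rank((A + 5I)^2) = 1, rank((A + 5I)^3) = 0. The eigenspace has dimension 5 - 3 = 2, so there are 2 Jordan blocks; the rank sequence gives block sizes [3, 2].

Assembling the blocks gives the Jordan form J above.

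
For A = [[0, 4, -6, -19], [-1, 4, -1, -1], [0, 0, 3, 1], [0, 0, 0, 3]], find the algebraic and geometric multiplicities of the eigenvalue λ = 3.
The characteristic polynomial is (x - 3)^2(x - 2)^2, so the factor x - 3 appears with exponent 2: the algebraic multiplicity is 2.

rank(A - 3I) = 3, so the eigenspace has dimension 4 - 3 = 1: the geometric multiplicity is 1.

Since 1 < 2, A is not diagonalizable.

algebraic multiplicity 2, geometric multiplicity 1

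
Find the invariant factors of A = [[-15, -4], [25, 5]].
(x + 5)^2

The Jordan structure of A has elementary divisors (x + 5)^2. Arranging the block sizes at each eigenvalue in decreasing order and taking row products gives the invariant factors.

Invariant factors (smallest first, each dividing the next): (x + 5)^2.

Check: the last factor (x + 5)^2 is the minimal polynomial, and the product (x + 5)^2 is the characteristic polynomial.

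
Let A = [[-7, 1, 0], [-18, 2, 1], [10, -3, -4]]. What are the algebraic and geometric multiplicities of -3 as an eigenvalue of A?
The characteristic polynomial is (x + 3)^3, so the factor x + 3 appears with exponent 3: the algebraic multiplicity is 3.

rank(A + 3I) = 2, so the eigenspace has dimension 3 - 2 = 1: the geometric multiplicity is 1.

Since 1 < 3, A is not diagonalizable.

algebraic multiplicity 3, geometric multiplicity 1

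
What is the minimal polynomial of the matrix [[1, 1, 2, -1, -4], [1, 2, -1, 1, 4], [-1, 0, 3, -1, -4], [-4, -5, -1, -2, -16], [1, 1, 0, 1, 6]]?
The characteristic polynomial factors as (x - 2)^5. The minimal polynomial is ∏(x - λ)^{k_λ} where k_λ is the size of the largest Jordan block at λ.

For λ = 2: rank(A - 2I) = 2, and the largest Jordan block has size 2 (the smallest k with rank((A - 2I)^k) = rank((A - 2I)^(k+1))).

So m_A(x) = (x - 2)^2.

m_A(x) = (x - 2)^2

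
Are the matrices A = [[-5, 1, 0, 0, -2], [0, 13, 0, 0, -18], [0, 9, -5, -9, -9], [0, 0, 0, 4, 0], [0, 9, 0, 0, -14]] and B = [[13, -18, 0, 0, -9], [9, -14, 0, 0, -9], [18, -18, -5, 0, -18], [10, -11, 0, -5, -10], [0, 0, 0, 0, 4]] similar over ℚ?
Yes.

Two matrices over a field are similar if and only if they have the same invariant factors.

Both A and B have characteristic polynomial (x - 4)^2(x + 5)^3 and minimal polynomial (x - 4)(x + 5)^2. Computing further, both have invariant factors (x - 4)(x + 5), (x - 4)(x + 5)^2. Hence A and B are similar.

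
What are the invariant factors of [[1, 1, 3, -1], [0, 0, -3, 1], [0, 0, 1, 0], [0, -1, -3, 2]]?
x - 1, x - 1, (x - 1)^2

The Jordan structure of A has elementary divisors (x - 1)^2, (x - 1), (x - 1). Arranging the block sizes at each eigenvalue in decreasing order and taking row products gives the invariant factors.

Invariant factors (smallest first, each dividing the next): x - 1, x - 1, (x - 1)^2.

Check: the last factor (x - 1)^2 is the minimal polynomial, and the product (x - 1)^4 is the characteristic polynomial.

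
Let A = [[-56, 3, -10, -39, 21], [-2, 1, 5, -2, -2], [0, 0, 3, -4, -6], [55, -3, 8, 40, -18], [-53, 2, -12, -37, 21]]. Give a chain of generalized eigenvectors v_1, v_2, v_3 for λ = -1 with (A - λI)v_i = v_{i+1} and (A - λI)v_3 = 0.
v_1 = [[-1, -2, 1, 1, 0]]^T, v_2 = [[0, 1, 0, 0, 0]]^T, v_3 = [[3, 2, 0, -3, 2]]^T

We seek v_1 ∈ ker((A + I)^3) \ ker((A + I)^2), then set v_{i+1} = (A + I) v_i.

One such chain is v_1 = [[-1, -2, 1, 1, 0]]^T, v_2 = [[0, 1, 0, 0, 0]]^T, v_3 = [[3, 2, 0, -3, 2]]^T. Check: (A + I) v_3 = [[0, 0, 0, 0, 0]]^T = 0.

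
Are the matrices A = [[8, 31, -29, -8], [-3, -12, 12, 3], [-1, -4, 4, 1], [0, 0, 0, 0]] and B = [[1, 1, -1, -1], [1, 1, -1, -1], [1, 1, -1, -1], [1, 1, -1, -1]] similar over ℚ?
Both have characteristic polynomial x^4, but the minimal polynomial of A is x^3 while the minimal polynomial of B is x^2. The minimal polynomial is a similarity invariant, so A and B are not similar.

No.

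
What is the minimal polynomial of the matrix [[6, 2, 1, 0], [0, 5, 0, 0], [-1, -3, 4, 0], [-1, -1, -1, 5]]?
The characteristic polynomial factors as (x - 5)^4. The minimal polynomial is ∏(x - λ)^{k_λ} where k_λ is the size of the largest Jordan block at λ.

For λ = 5: rank(A - 5I) = 2, and the largest Jordan block has size 3 (the smallest k with rank((A - 5I)^k) = rank((A - 5I)^(k+1))).

So m_A(x) = (x - 5)^3.

m_A(x) = (x - 5)^3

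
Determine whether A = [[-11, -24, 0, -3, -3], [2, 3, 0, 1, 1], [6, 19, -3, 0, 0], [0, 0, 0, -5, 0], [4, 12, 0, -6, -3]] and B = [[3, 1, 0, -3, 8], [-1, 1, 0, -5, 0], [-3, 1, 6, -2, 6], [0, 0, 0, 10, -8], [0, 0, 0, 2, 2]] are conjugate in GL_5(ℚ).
trace(A) = -19 but trace(B) = 22. The trace is a similarity invariant, so A and B are not similar.

No.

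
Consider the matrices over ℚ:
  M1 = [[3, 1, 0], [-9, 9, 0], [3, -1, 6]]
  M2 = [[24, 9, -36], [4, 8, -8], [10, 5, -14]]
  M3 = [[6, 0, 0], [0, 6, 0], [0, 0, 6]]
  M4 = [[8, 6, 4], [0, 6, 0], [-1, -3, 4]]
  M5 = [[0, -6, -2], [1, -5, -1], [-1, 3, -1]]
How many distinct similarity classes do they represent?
Characteristic polynomials: χ_{M1} = (x - 6)^3, χ_{M2} = (x - 6)^3, χ_{M3} = (x - 6)^3, χ_{M4} = (x - 6)^3, χ_{M5} = (x + 2)^3.

{M1, M2, M4}: invariant factors x - 6, (x - 6)^2.

{M3}: invariant factors x - 6, x - 6, x - 6.

{M5}: invariant factors x + 2, (x + 2)^2.

Matrices are similar if and only if their invariant-factor lists agree; the partition into similarity classes is {M1, M2, M4}, {M3}, {M5}.

3 classes: {M1, M2, M4}, {M3}, {M5}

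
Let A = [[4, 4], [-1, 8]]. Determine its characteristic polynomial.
χ_A(x) = (x - 6)^2

xI - A = [[x - 4, -4], [1, x - 8]].

Expanding det(xI - A) along the first row:
det(xI - A) = + (x - 4)·det([[x - 8]]) - (-4)·det([[1]]).

Evaluating gives χ_A(x) = x^2 - 12x + 36 = (x - 6)^2.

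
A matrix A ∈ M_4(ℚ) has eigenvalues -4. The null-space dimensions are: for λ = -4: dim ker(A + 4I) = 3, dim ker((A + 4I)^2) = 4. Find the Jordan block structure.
Jordan blocks: (-4, 2), (-4, 1), (-4, 1)

λ = -4: successive nullity increments [3, 1] count blocks of size ≥ k; block sizes are [2, 1, 1].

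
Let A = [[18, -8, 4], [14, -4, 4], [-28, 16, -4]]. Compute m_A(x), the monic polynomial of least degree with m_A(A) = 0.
The characteristic polynomial factors as (x - 4)^2(x - 2). The minimal polynomial is ∏(x - λ)^{k_λ} where k_λ is the size of the largest Jordan block at λ.

For λ = 2: rank(A - 2I) = 2, and the largest Jordan block has size 1 (the smallest k with rank((A - 2I)^k) = rank((A - 2I)^(k+1))).
For λ = 4: rank(A - 4I) = 1, and the largest Jordan block has size 1 (the smallest k with rank((A - 4I)^k) = rank((A - 4I)^(k+1))).

So m_A(x) = (x - 4)(x - 2).

m_A(x) = (x - 4)(x - 2)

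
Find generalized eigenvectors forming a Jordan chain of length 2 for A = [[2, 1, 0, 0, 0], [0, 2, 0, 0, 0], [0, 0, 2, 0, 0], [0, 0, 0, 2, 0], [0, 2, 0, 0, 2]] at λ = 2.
We seek v_1 ∈ ker((A - 2I)^2) \ ker(A - 2I), then set v_{i+1} = (A - 2I) v_i.

One such chain is v_1 = [[0, 1, -1, 2, 3]]^T, v_2 = [[1, 0, 0, 0, 2]]^T. Check: (A - 2I) v_2 = [[0, 0, 0, 0, 0]]^T = 0.

v_1 = [[0, 1, -1, 2, 3]]^T, v_2 = [[1, 0, 0, 0, 2]]^T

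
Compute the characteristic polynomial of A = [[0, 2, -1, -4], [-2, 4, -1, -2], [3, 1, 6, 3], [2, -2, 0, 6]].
χ_A(x) = (x - 4)^4

xI - A = [[x, -2, 1, 4], [2, x - 4, 1, 2], [-3, -1, x - 6, -3], [-2, 2, 0, x - 6]].

Expanding det(xI - A) along the first row:
det(xI - A) = + (x)·det([[x - 4, 1, 2], [-1, x - 6, -3], [2, 0, x - 6]]) - (-2)·det([[2, 1, 2], [-3, x - 6, -3], [-2, 0, x - 6]]) + (1)·det([[2, x - 4, 2], [-3, -1, -3], [-2, 2, x - 6]]) - (4)·det([[2, x - 4, 1], [-3, -1, x - 6], [-2, 2, 0]]).

Evaluating gives χ_A(x) = x^4 - 16x^3 + 96x^2 - 256x + 256 = (x - 4)^4.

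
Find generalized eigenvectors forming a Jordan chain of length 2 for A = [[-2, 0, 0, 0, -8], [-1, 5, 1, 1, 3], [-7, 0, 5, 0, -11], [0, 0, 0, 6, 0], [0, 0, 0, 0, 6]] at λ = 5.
v_1 = [[0, 0, 1, 0, 0]]^T, v_2 = [[0, 1, 0, 0, 0]]^T

We seek v_1 ∈ ker((A - 5I)^2) \ ker(A - 5I), then set v_{i+1} = (A - 5I) v_i.

One such chain is v_1 = [[0, 0, 1, 0, 0]]^T, v_2 = [[0, 1, 0, 0, 0]]^T. Check: (A - 5I) v_2 = [[0, 0, 0, 0, 0]]^T = 0.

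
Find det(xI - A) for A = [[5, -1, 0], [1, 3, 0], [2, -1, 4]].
xI - A = [[x - 5, 1, 0], [-1, x - 3, 0], [-2, 1, x - 4]].

Expanding det(xI - A) along the first row:
det(xI - A) = + (x - 5)·det([[x - 3, 0], [1, x - 4]]) - (1)·det([[-1, 0], [-2, x - 4]]) + (0)·det([[-1, x - 3], [-2, 1]]).

Evaluating gives χ_A(x) = x^3 - 12x^2 + 48x - 64 = (x - 4)^3.

χ_A(x) = (x - 4)^3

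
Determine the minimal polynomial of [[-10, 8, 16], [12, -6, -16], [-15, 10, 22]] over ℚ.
m_A(x) = (x - 2)^2

The characteristic polynomial factors as (x - 2)^3. The minimal polynomial is ∏(x - λ)^{k_λ} where k_λ is the size of the largest Jordan block at λ.

For λ = 2: rank(A - 2I) = 1, and the largest Jordan block has size 2 (the smallest k with rank((A - 2I)^k) = rank((A - 2I)^(k+1))).

So m_A(x) = (x - 2)^2.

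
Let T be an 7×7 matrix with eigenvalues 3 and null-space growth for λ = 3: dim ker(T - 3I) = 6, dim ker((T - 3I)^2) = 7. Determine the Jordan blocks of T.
Jordan blocks: (3, 2), (3, 1), (3, 1), (3, 1), (3, 1), (3, 1)

λ = 3: successive nullity increments [6, 1] count blocks of size ≥ k; block sizes are [2, 1, 1, 1, 1, 1].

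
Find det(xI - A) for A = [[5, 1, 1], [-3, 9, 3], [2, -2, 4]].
χ_A(x) = (x - 6)^3

xI - A = [[x - 5, -1, -1], [3, x - 9, -3], [-2, 2, x - 4]].

Expanding det(xI - A) along the first row:
det(xI - A) = + (x - 5)·det([[x - 9, -3], [2, x - 4]]) - (-1)·det([[3, -3], [-2, x - 4]]) + (-1)·det([[3, x - 9], [-2, 2]]).

Evaluating gives χ_A(x) = x^3 - 18x^2 + 108x - 216 = (x - 6)^3.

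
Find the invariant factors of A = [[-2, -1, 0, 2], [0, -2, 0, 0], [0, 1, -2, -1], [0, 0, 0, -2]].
The Jordan structure of A has elementary divisors (x + 2)^2, (x + 2)^2. Arranging the block sizes at each eigenvalue in decreasing order and taking row products gives the invariant factors.

Invariant factors (smallest first, each dividing the next): (x + 2)^2, (x + 2)^2.

Check: the last factor (x + 2)^2 is the minimal polynomial, and the product (x + 2)^4 is the characteristic polynomial.

(x + 2)^2, (x + 2)^2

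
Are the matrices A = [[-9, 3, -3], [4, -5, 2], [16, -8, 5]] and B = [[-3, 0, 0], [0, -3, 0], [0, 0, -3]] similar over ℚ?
No.

Both have characteristic polynomial (x + 3)^3, but the minimal polynomial of A is (x + 3)^2 while the minimal polynomial of B is x + 3. The minimal polynomial is a similarity invariant, so A and B are not similar.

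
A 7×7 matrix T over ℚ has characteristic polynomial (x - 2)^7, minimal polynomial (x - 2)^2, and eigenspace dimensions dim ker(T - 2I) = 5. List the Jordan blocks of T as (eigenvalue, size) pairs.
λ = 2: algebraic multiplicity 7 (exponent in χ_T), largest block size 2 (exponent in m_T), 5 blocks (geometric multiplicity). These force block sizes [2, 2, 1, 1, 1].

Jordan blocks: (2, 2), (2, 2), (2, 1), (2, 1), (2, 1)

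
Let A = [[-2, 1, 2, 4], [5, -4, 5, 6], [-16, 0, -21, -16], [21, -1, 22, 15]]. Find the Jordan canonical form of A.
J = [[-5, 1, 0, 0], [0, -5, 1, 0], [0, 0, -5, 0], [0, 0, 0, 3]]

The characteristic polynomial is det(xI - A) = (x - 3)(x + 5)^3, so the eigenvalues are -5 (algebraic multiplicity 3), 3 (algebraic multiplicity 1).

For λ = -5: rank(A + 5I) = 3, rank((A + 5I)^2) = 2, rank((A + 5I)^3) = 1. The eigenspace has dimension 4 - 3 = 1, so there is 1 Jordan block; the rank sequence gives block sizes [3].

For λ = 3: algebraic multiplicity 1 gives one 1×1 block.

Assembling the blocks gives the Jordan form J above.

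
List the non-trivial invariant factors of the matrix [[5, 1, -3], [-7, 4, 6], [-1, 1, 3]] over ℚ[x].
(x - 6)(x - 3)^2

The Jordan structure of A has elementary divisors (x - 3)^2, (x - 6). Arranging the block sizes at each eigenvalue in decreasing order and taking row products gives the invariant factors.

Invariant factors (smallest first, each dividing the next): (x - 6)(x - 3)^2.

Check: the last factor (x - 6)(x - 3)^2 is the minimal polynomial, and the product (x - 6)(x - 3)^2 is the characteristic polynomial.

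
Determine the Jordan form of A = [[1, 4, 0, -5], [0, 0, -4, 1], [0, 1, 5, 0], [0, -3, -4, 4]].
The characteristic polynomial is det(xI - A) = (x - 3)^3(x - 1), so the eigenvalues are 1 (algebraic multiplicity 1), 3 (algebraic multiplicity 3).

For λ = 1: algebraic multiplicity 1 gives one 1×1 block.

For λ = 3: rank(A - 3I) = 3, rank((A - 3I)^2) = 2, rank((A - 3I)^3) = 1. The eigenspace has dimension 4 - 3 = 1, so there is 1 Jordan block; the rank sequence gives block sizes [3].

Assembling the blocks gives the Jordan form J above.

J = [[1, 0, 0, 0], [0, 3, 1, 0], [0, 0, 3, 1], [0, 0, 0, 3]]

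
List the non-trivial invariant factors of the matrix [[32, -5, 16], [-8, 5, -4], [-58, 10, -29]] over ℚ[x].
x(x - 5)(x - 3)

The Jordan structure of A has elementary divisors x, (x - 3), (x - 5). Arranging the block sizes at each eigenvalue in decreasing order and taking row products gives the invariant factors.

Invariant factors (smallest first, each dividing the next): x(x - 5)(x - 3).

Check: the last factor x(x - 5)(x - 3) is the minimal polynomial, and the product x(x - 5)(x - 3) is the characteristic polynomial.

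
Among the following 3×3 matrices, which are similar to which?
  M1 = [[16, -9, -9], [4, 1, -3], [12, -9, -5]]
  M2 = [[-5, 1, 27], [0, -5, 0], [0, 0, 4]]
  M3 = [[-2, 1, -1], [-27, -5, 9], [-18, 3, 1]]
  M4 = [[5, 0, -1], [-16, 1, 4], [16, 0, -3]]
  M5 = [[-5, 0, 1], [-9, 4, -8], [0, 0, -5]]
Characteristic polynomials: χ_{M1} = (x - 4)^3, χ_{M2} = (x - 4)(x + 5)^2, χ_{M3} = (x - 4)(x + 5)^2, χ_{M4} = (x - 1)^3, χ_{M5} = (x - 4)(x + 5)^2.

{M1}: invariant factors x - 4, (x - 4)^2.

{M2, M3, M5}: invariant factors (x - 4)(x + 5)^2.

{M4}: invariant factors x - 1, (x - 1)^2.

Matrices are similar if and only if their invariant-factor lists agree; the partition into similarity classes is {M1}, {M2, M3, M5}, {M4}.

3 classes: {M1}, {M2, M3, M5}, {M4}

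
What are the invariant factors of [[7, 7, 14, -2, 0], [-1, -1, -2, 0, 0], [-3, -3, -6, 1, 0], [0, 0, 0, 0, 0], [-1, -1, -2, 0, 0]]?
x, x^2, x^2

The Jordan structure of A has elementary divisors x^2, x^2, x. Arranging the block sizes at each eigenvalue in decreasing order and taking row products gives the invariant factors.

Invariant factors (smallest first, each dividing the next): x, x^2, x^2.

Check: the last factor x^2 is the minimal polynomial, and the product x^5 is the characteristic polynomial.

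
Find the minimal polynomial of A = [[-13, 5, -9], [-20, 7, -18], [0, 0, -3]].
m_A(x) = (x + 3)^2

The characteristic polynomial factors as (x + 3)^3. The minimal polynomial is ∏(x - λ)^{k_λ} where k_λ is the size of the largest Jordan block at λ.

For λ = -3: rank(A + 3I) = 1, and the largest Jordan block has size 2 (the smallest k with rank((A + 3I)^k) = rank((A + 3I)^(k+1))).

So m_A(x) = (x + 3)^2.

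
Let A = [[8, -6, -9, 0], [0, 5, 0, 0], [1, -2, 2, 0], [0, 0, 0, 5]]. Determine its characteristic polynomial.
xI - A = [[x - 8, 6, 9, 0], [0, x - 5, 0, 0], [-1, 2, x - 2, 0], [0, 0, 0, x - 5]].

Expanding det(xI - A) along the first row:
det(xI - A) = + (x - 8)·det([[x - 5, 0, 0], [2, x - 2, 0], [0, 0, x - 5]]) - (6)·det([[0, 0, 0], [-1, x - 2, 0], [0, 0, x - 5]]) + (9)·det([[0, x - 5, 0], [-1, 2, 0], [0, 0, x - 5]]) - (0)·det([[0, x - 5, 0], [-1, 2, x - 2], [0, 0, 0]]).

Evaluating gives χ_A(x) = x^4 - 20x^3 + 150x^2 - 500x + 625 = (x - 5)^4.

χ_A(x) = (x - 5)^4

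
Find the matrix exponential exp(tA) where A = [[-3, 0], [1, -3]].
A has Jordan form J = [[-3, 1], [0, -3]] with A = PJP^{-1}, so e^{tA} = P e^{tJ} P^{-1}.

For a Jordan block J_k(λ), e^{tJ_k(λ)} = e^{λt} · (I + tN + t^2 N^2/2! + ... + t^{k-1} N^{k-1}/(k-1)!) where N is the nilpotent superdiagonal part.

Assembling the blocks and conjugating back gives the entries of e^{tA} as shown above.

e^{tA} = [[e^{-3*t}, 0], [t*e^{-3*t}, e^{-3*t}]]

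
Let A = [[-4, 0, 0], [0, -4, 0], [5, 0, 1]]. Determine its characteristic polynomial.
χ_A(x) = (x - 1)(x + 4)^2

xI - A = [[x + 4, 0, 0], [0, x + 4, 0], [-5, 0, x - 1]].

Expanding det(xI - A) along the first row:
det(xI - A) = + (x + 4)·det([[x + 4, 0], [0, x - 1]]) - (0)·det([[0, 0], [-5, x - 1]]) + (0)·det([[0, x + 4], [-5, 0]]).

Evaluating gives χ_A(x) = x^3 + 7x^2 + 8x - 16 = (x - 1)(x + 4)^2.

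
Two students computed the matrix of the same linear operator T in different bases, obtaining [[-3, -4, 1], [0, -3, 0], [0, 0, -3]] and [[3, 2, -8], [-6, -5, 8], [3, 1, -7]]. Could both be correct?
Two matrices over a field are similar if and only if they have the same invariant factors.

Both A and B have characteristic polynomial (x + 3)^3 and minimal polynomial (x + 3)^2. Computing further, both have invariant factors x + 3, (x + 3)^2. Hence A and B are similar.

Yes.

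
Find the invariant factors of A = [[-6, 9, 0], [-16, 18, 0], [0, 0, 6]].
The Jordan structure of A has elementary divisors (x - 6)^2, (x - 6). Arranging the block sizes at each eigenvalue in decreasing order and taking row products gives the invariant factors.

Invariant factors (smallest first, each dividing the next): x - 6, (x - 6)^2.

Check: the last factor (x - 6)^2 is the minimal polynomial, and the product (x - 6)^3 is the characteristic polynomial.

x - 6, (x - 6)^2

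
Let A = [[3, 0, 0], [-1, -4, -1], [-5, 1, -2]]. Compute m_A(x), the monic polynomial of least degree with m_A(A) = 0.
The characteristic polynomial factors as (x - 3)(x + 3)^2. The minimal polynomial is ∏(x - λ)^{k_λ} where k_λ is the size of the largest Jordan block at λ.

For λ = -3: rank(A + 3I) = 2, and the largest Jordan block has size 2 (the smallest k with rank((A + 3I)^k) = rank((A + 3I)^(k+1))).
For λ = 3: rank(A - 3I) = 2, and the largest Jordan block has size 1 (the smallest k with rank((A - 3I)^k) = rank((A - 3I)^(k+1))).

So m_A(x) = (x - 3)(x + 3)^2.

m_A(x) = (x - 3)(x + 3)^2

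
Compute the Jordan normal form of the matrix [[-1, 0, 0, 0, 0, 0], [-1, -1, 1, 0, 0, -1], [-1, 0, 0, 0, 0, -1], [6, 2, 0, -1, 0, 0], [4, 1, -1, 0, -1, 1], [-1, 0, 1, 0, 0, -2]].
J = [[-1, 1, 0, 0, 0, 0], [0, -1, 1, 0, 0, 0], [0, 0, -1, 0, 0, 0], [0, 0, 0, -1, 0, 0], [0, 0, 0, 0, -1, 0], [0, 0, 0, 0, 0, -1]]

The characteristic polynomial is det(xI - A) = (x + 1)^6, so the eigenvalues are -1 (algebraic multiplicity 6).

For λ = -1: rank(A + I) = 2, rank((A + I)^2) = 1, rank((A + I)^3) = 0. The eigenspace has dimension 6 - 2 = 4, so there are 4 Jordan blocks; the rank sequence gives block sizes [3, 1, 1, 1].

Assembling the blocks gives the Jordan form J above.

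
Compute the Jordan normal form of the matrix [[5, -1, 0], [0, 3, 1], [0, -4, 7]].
The characteristic polynomial is det(xI - A) = (x - 5)^3, so the eigenvalues are 5 (algebraic multiplicity 3).

For λ = 5: rank(A - 5I) = 2, rank((A - 5I)^2) = 1, rank((A - 5I)^3) = 0. The eigenspace has dimension 3 - 2 = 1, so there is 1 Jordan block; the rank sequence gives block sizes [3].

Assembling the blocks gives the Jordan form J above.

J = [[5, 1, 0], [0, 5, 1], [0, 0, 5]]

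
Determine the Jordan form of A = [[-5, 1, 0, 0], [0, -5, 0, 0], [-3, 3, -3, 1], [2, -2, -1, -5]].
The characteristic polynomial is det(xI - A) = (x + 4)^2(x + 5)^2, so the eigenvalues are -5 (algebraic multiplicity 2), -4 (algebraic multiplicity 2).

For λ = -5: rank(A + 5I) = 3, rank((A + 5I)^2) = 2. The eigenspace has dimension 4 - 3 = 1, so there is 1 Jordan block; the rank sequence gives block sizes [2].

For λ = -4: rank(A + 4I) = 3, rank((A + 4I)^2) = 2. The eigenspace has dimension 4 - 3 = 1, so there is 1 Jordan block; the rank sequence gives block sizes [2].

Assembling the blocks gives the Jordan form J above.

J = [[-5, 1, 0, 0], [0, -5, 0, 0], [0, 0, -4, 1], [0, 0, 0, -4]]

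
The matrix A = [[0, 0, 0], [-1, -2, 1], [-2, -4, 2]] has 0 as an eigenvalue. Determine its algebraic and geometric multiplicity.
algebraic multiplicity 3, geometric multiplicity 2

The characteristic polynomial is x^3, so the factor x appears with exponent 3: the algebraic multiplicity is 3.

rank(A) = 1, so the eigenspace has dimension 3 - 1 = 2: the geometric multiplicity is 2.

Since 2 < 3, A is not diagonalizable.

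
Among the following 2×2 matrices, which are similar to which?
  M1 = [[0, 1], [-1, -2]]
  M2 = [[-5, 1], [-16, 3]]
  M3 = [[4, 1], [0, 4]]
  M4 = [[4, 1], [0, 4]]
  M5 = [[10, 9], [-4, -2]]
2 classes: {M1, M2}, {M3, M4, M5}

Characteristic polynomials: χ_{M1} = (x + 1)^2, χ_{M2} = (x + 1)^2, χ_{M3} = (x - 4)^2, χ_{M4} = (x - 4)^2, χ_{M5} = (x - 4)^2.

{M1, M2}: invariant factors (x + 1)^2.

{M3, M4, M5}: invariant factors (x - 4)^2.

Matrices are similar if and only if their invariant-factor lists agree; the partition into similarity classes is {M1, M2}, {M3, M4, M5}.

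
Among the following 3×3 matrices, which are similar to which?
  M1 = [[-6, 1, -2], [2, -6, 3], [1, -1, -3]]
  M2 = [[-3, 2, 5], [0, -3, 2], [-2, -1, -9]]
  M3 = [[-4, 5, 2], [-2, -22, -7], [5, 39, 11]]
Characteristic polynomials: χ_{M1} = (x + 5)^3, χ_{M2} = (x + 5)^3, χ_{M3} = (x + 5)^3.

{M1, M2, M3}: invariant factors (x + 5)^3.

Matrices are similar if and only if their invariant-factor lists agree; the partition into similarity classes is {M1, M2, M3}.

1 class: {M1, M2, M3}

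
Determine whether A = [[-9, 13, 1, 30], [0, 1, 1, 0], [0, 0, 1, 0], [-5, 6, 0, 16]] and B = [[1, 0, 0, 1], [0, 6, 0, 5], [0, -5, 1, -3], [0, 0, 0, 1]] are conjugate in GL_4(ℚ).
No.

Both have characteristic polynomial (x - 6)(x - 1)^3, but the minimal polynomial of A is (x - 6)(x - 1)^3 while the minimal polynomial of B is (x - 6)(x - 1)^2. The minimal polynomial is a similarity invariant, so A and B are not similar.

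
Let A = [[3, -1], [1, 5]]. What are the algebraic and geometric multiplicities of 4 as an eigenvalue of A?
The characteristic polynomial is (x - 4)^2, so the factor x - 4 appears with exponent 2: the algebraic multiplicity is 2.

rank(A - 4I) = 1, so the eigenspace has dimension 2 - 1 = 1: the geometric multiplicity is 1.

Since 1 < 2, A is not diagonalizable.

algebraic multiplicity 2, geometric multiplicity 1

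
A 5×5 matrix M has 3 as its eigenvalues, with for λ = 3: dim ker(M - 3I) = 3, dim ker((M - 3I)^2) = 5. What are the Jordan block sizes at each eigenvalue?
λ = 3: successive nullity increments [3, 2] count blocks of size ≥ k; block sizes are [2, 2, 1].

Jordan blocks: (3, 2), (3, 2), (3, 1)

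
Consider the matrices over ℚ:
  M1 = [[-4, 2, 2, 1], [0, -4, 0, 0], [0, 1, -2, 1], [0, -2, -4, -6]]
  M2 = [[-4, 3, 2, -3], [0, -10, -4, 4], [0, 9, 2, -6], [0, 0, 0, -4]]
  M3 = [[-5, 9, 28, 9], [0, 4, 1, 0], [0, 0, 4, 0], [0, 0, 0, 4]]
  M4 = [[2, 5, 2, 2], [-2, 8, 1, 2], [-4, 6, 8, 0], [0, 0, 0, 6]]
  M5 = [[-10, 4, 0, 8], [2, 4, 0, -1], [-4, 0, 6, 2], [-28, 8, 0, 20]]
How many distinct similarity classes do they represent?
4 classes: {M1, M2}, {M3}, {M4}, {M5}

Characteristic polynomials: χ_{M1} = (x + 4)^4, χ_{M2} = (x + 4)^4, χ_{M3} = (x - 4)^3(x + 5), χ_{M4} = (x - 6)^4, χ_{M5} = (x - 6)^2(x - 4)^2.

{M1, M2}: invariant factors (x + 4)^2, (x + 4)^2.

{M3}: invariant factors x - 4, (x - 4)^2(x + 5).

{M4}: invariant factors x - 6, (x - 6)^3.

{M5}: invariant factors x - 6, (x - 6)(x - 4)^2.

Matrices are similar if and only if their invariant-factor lists agree; the partition into similarity classes is {M1, M2}, {M3}, {M4}, {M5}.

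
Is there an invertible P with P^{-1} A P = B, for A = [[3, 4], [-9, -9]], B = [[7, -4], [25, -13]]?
Two matrices over a field are similar if and only if they have the same invariant factors.

Both A and B have characteristic polynomial (x + 3)^2 and minimal polynomial (x + 3)^2. Computing further, both have invariant factors (x + 3)^2. Hence A and B are similar.

Yes.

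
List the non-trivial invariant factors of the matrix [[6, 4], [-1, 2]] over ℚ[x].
(x - 4)^2

The Jordan structure of A has elementary divisors (x - 4)^2. Arranging the block sizes at each eigenvalue in decreasing order and taking row products gives the invariant factors.

Invariant factors (smallest first, each dividing the next): (x - 4)^2.

Check: the last factor (x - 4)^2 is the minimal polynomial, and the product (x - 4)^2 is the characteristic polynomial.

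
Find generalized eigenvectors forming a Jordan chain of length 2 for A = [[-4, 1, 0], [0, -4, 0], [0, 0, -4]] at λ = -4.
We seek v_1 ∈ ker((A + 4I)^2) \ ker(A + 4I), then set v_{i+1} = (A + 4I) v_i.

One such chain is v_1 = [[2, 1, 0]]^T, v_2 = [[1, 0, 0]]^T. Check: (A + 4I) v_2 = [[0, 0, 0]]^T = 0.

v_1 = [[2, 1, 0]]^T, v_2 = [[1, 0, 0]]^T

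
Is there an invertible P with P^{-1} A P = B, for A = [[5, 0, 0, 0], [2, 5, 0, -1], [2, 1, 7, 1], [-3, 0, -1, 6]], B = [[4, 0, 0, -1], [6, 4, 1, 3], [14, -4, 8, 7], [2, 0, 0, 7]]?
No.

Both have characteristic polynomial (x - 6)^3(x - 5), but the minimal polynomial of A is (x - 6)^3(x - 5) while the minimal polynomial of B is (x - 6)^2(x - 5). The minimal polynomial is a similarity invariant, so A and B are not similar.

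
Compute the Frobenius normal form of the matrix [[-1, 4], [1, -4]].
The invariant factors of A (the non-unit diagonal entries of the Smith normal form of xI - A over ℚ[x]) are x(x + 5), each dividing the next. The characteristic polynomial is their product, x(x + 5).

The rational canonical form is the block-diagonal matrix of companion matrices C(f_i):
R = [[0, 0], [1, -5]].

R = [[0, 0], [1, -5]]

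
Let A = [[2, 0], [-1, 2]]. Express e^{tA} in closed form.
e^{tA} = [[e^{2*t}, 0], [-t*e^{2*t}, e^{2*t}]]

A has Jordan form J = [[2, 1], [0, 2]] with A = PJP^{-1}, so e^{tA} = P e^{tJ} P^{-1}.

For a Jordan block J_k(λ), e^{tJ_k(λ)} = e^{λt} · (I + tN + t^2 N^2/2! + ... + t^{k-1} N^{k-1}/(k-1)!) where N is the nilpotent superdiagonal part.

Assembling the blocks and conjugating back gives the entries of e^{tA} as shown above.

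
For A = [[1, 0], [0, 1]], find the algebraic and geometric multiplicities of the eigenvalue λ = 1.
algebraic multiplicity 2, geometric multiplicity 2

The characteristic polynomial is (x - 1)^2, so the factor x - 1 appears with exponent 2: the algebraic multiplicity is 2.

rank(A - I) = 0, so the eigenspace has dimension 2 - 0 = 2: the geometric multiplicity is 2.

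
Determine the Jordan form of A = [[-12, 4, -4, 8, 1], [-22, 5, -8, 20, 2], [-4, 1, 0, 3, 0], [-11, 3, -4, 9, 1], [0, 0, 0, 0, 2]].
The characteristic polynomial is det(xI - A) = (x - 2)^3(x + 1)^2, so the eigenvalues are -1 (algebraic multiplicity 2), 2 (algebraic multiplicity 3).

For λ = -1: rank(A + I) = 4, rank((A + I)^2) = 3. The eigenspace has dimension 5 - 4 = 1, so there is 1 Jordan block; the rank sequence gives block sizes [2].

For λ = 2: rank(A - 2I) = 4, rank((A - 2I)^2) = 3, rank((A - 2I)^3) = 2. The eigenspace has dimension 5 - 4 = 1, so there is 1 Jordan block; the rank sequence gives block sizes [3].

Assembling the blocks gives the Jordan form J above.

J = [[-1, 1, 0, 0, 0], [0, -1, 0, 0, 0], [0, 0, 2, 1, 0], [0, 0, 0, 2, 1], [0, 0, 0, 0, 2]]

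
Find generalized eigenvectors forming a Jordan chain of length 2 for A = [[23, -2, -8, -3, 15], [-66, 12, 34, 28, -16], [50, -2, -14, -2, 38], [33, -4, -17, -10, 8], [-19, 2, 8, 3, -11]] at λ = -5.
We seek v_1 ∈ ker((A + 5I)^2) \ ker(A + 5I), then set v_{i+1} = (A + 5I) v_i.

One such chain is v_1 = [[0, -2, 0, 1, 0]]^T, v_2 = [[1, -6, 2, 3, -1]]^T. Check: (A + 5I) v_2 = [[0, 0, 0, 0, 0]]^T = 0.

v_1 = [[0, -2, 0, 1, 0]]^T, v_2 = [[1, -6, 2, 3, -1]]^T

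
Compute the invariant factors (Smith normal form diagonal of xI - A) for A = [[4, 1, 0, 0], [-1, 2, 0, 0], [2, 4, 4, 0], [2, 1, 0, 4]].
The Jordan structure of A has elementary divisors (x - 3)^2, (x - 4), (x - 4). Arranging the block sizes at each eigenvalue in decreasing order and taking row products gives the invariant factors.

Invariant factors (smallest first, each dividing the next): x - 4, (x - 4)(x - 3)^2.

Check: the last factor (x - 4)(x - 3)^2 is the minimal polynomial, and the product (x - 4)^2(x - 3)^2 is the characteristic polynomial.

x - 4, (x - 4)(x - 3)^2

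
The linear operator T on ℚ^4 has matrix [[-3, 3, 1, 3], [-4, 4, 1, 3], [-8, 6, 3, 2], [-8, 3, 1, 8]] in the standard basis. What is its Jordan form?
The characteristic polynomial is det(xI - A) = (x - 5)(x - 3)^2(x - 1), so the eigenvalues are 1 (algebraic multiplicity 1), 3 (algebraic multiplicity 2), 5 (algebraic multiplicity 1).

For λ = 1: algebraic multiplicity 1 gives one 1×1 block.

For λ = 3: rank(A - 3I) = 3, rank((A - 3I)^2) = 2. The eigenspace has dimension 4 - 3 = 1, so there is 1 Jordan block; the rank sequence gives block sizes [2].

For λ = 5: algebraic multiplicity 1 gives one 1×1 block.

Assembling the blocks gives the Jordan form J above.

J = [[1, 0, 0, 0], [0, 3, 1, 0], [0, 0, 3, 0], [0, 0, 0, 5]]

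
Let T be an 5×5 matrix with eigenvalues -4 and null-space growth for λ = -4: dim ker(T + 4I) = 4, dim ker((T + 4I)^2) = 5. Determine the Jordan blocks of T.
λ = -4: successive nullity increments [4, 1] count blocks of size ≥ k; block sizes are [2, 1, 1, 1].

Jordan blocks: (-4, 2), (-4, 1), (-4, 1), (-4, 1)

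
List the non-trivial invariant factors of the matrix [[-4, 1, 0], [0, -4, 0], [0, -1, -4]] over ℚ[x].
x + 4, (x + 4)^2

The Jordan structure of A has elementary divisors (x + 4)^2, (x + 4). Arranging the block sizes at each eigenvalue in decreasing order and taking row products gives the invariant factors.

Invariant factors (smallest first, each dividing the next): x + 4, (x + 4)^2.

Check: the last factor (x + 4)^2 is the minimal polynomial, and the product (x + 4)^3 is the characteristic polynomial.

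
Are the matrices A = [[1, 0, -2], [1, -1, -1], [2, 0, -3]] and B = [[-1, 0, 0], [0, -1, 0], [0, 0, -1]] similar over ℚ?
No.

Both have characteristic polynomial (x + 1)^3, but the minimal polynomial of A is (x + 1)^2 while the minimal polynomial of B is x + 1. The minimal polynomial is a similarity invariant, so A and B are not similar.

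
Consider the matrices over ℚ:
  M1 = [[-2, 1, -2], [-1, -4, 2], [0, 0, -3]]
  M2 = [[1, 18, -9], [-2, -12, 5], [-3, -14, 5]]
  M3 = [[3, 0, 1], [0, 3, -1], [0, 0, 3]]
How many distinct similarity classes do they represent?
3 classes: {M1}, {M2}, {M3}

Characteristic polynomials: χ_{M1} = (x + 3)^3, χ_{M2} = (x + 2)^3, χ_{M3} = (x - 3)^3.

{M1}: invariant factors x + 3, (x + 3)^2.

{M2}: invariant factors (x + 2)^3.

{M3}: invariant factors x - 3, (x - 3)^2.

Matrices are similar if and only if their invariant-factor lists agree; the partition into similarity classes is {M1}, {M2}, {M3}.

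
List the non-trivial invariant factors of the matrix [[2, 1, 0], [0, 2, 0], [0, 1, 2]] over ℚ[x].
x - 2, (x - 2)^2

The Jordan structure of A has elementary divisors (x - 2)^2, (x - 2). Arranging the block sizes at each eigenvalue in decreasing order and taking row products gives the invariant factors.

Invariant factors (smallest first, each dividing the next): x - 2, (x - 2)^2.

Check: the last factor (x - 2)^2 is the minimal polynomial, and the product (x - 2)^3 is the characteristic polynomial.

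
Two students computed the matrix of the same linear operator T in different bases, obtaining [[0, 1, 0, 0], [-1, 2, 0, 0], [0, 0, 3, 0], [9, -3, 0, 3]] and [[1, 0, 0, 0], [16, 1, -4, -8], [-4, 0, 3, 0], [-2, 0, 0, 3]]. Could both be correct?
Both have characteristic polynomial (x - 3)^2(x - 1)^2, but the minimal polynomial of A is (x - 3)(x - 1)^2 while the minimal polynomial of B is (x - 3)(x - 1). The minimal polynomial is a similarity invariant, so A and B are not similar.

No.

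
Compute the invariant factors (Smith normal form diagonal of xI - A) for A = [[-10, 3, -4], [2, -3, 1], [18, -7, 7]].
(x + 2)^3

The Jordan structure of A has elementary divisors (x + 2)^3. Arranging the block sizes at each eigenvalue in decreasing order and taking row products gives the invariant factors.

Invariant factors (smallest first, each dividing the next): (x + 2)^3.

Check: the last factor (x + 2)^3 is the minimal polynomial, and the product (x + 2)^3 is the characteristic polynomial.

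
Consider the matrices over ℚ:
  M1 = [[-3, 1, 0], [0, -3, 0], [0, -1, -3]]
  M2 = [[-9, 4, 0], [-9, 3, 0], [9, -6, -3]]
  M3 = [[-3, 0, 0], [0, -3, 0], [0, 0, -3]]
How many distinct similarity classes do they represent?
Characteristic polynomials: χ_{M1} = (x + 3)^3, χ_{M2} = (x + 3)^3, χ_{M3} = (x + 3)^3.

{M1, M2}: invariant factors x + 3, (x + 3)^2.

{M3}: invariant factors x + 3, x + 3, x + 3.

Matrices are similar if and only if their invariant-factor lists agree; the partition into similarity classes is {M1, M2}, {M3}.

2 classes: {M1, M2}, {M3}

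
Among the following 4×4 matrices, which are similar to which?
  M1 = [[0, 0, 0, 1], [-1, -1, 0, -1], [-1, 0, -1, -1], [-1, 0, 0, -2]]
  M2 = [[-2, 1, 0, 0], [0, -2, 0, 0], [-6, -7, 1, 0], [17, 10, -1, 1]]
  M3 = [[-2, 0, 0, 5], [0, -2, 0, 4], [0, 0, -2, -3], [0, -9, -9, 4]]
Characteristic polynomials: χ_{M1} = (x + 1)^4, χ_{M2} = (x - 1)^2(x + 2)^2, χ_{M3} = (x - 1)^2(x + 2)^2.

{M1}: invariant factors x + 1, x + 1, (x + 1)^2.

{M2}: invariant factors (x - 1)^2(x + 2)^2.

{M3}: invariant factors x + 2, (x - 1)^2(x + 2).

Matrices are similar if and only if their invariant-factor lists agree; the partition into similarity classes is {M1}, {M2}, {M3}.

3 classes: {M1}, {M2}, {M3}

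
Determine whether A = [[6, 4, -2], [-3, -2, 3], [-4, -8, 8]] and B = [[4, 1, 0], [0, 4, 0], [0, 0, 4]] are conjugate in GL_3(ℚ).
Two matrices over a field are similar if and only if they have the same invariant factors.

Both A and B have characteristic polynomial (x - 4)^3 and minimal polynomial (x - 4)^2. Computing further, both have invariant factors x - 4, (x - 4)^2. Hence A and B are similar.

Yes.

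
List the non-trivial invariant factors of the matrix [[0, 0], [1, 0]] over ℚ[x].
The Jordan structure of A has elementary divisors x^2. Arranging the block sizes at each eigenvalue in decreasing order and taking row products gives the invariant factors.

Invariant factors (smallest first, each dividing the next): x^2.

Check: the last factor x^2 is the minimal polynomial, and the product x^2 is the characteristic polynomial.

x^2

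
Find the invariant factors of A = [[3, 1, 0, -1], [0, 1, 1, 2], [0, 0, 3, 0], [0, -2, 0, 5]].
The Jordan structure of A has elementary divisors (x - 3)^3, (x - 3). Arranging the block sizes at each eigenvalue in decreasing order and taking row products gives the invariant factors.

Invariant factors (smallest first, each dividing the next): x - 3, (x - 3)^3.

Check: the last factor (x - 3)^3 is the minimal polynomial, and the product (x - 3)^4 is the characteristic polynomial.

x - 3, (x - 3)^3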